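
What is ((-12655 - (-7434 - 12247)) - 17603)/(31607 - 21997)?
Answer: -10577/9610 ≈ -1.1006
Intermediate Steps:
((-12655 - (-7434 - 12247)) - 17603)/(31607 - 21997) = ((-12655 - 1*(-19681)) - 17603)/9610 = ((-12655 + 19681) - 17603)*(1/9610) = (7026 - 17603)*(1/9610) = -10577*1/9610 = -10577/9610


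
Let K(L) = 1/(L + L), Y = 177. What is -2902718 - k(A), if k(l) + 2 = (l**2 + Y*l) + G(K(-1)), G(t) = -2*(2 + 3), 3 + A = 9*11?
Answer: -2928914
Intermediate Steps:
K(L) = 1/(2*L)
A = 96 (A = -3 + 9*11 = -3 + 99 = 96)
G(t) = -10 (G(t) = -2*5 = -10)
k(l) = -12 + l**2 + 177*l (k(l) = -2 + ((l**2 + 177*l) - 10) = -2 + (-10 + l**2 + 177*l) = -12 + l**2 + 177*l)
-2902718 - k(A) = -2902718 - (-12 + 96**2 + 177*96) = -2902718 - (-12 + 9216 + 16992) = -2902718 - 1*26196 = -2902718 - 26196 = -2928914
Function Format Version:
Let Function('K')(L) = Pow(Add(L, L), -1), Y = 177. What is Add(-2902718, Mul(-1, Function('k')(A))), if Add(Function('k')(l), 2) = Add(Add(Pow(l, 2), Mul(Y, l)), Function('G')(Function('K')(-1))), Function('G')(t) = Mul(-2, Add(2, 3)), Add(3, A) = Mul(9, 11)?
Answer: -2928914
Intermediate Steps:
Function('K')(L) = Mul(Rational(1, 2), Pow(L, -1)) (Function('K')(L) = Pow(Mul(2, L), -1) = Mul(Rational(1, 2), Pow(L, -1)))
A = 96 (A = Add(-3, Mul(9, 11)) = Add(-3, 99) = 96)
Function('G')(t) = -10 (Function('G')(t) = Mul(-2, 5) = -10)
Function('k')(l) = Add(-12, Pow(l, 2), Mul(177, l)) (Function('k')(l) = Add(-2, Add(Add(Pow(l, 2), Mul(177, l)), -10)) = Add(-2, Add(-10, Pow(l, 2), Mul(177, l))) = Add(-12, Pow(l, 2), Mul(177, l)))
Add(-2902718, Mul(-1, Function('k')(A))) = Add(-2902718, Mul(-1, Add(-12, Pow(96, 2), Mul(177, 96)))) = Add(-2902718, Mul(-1, Add(-12, 9216, 16992))) = Add(-2902718, Mul(-1, 26196)) = Add(-2902718, -26196) = -2928914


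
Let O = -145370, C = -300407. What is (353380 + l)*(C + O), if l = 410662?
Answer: -340592350634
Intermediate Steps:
(353380 + l)*(C + O) = (353380 + 410662)*(-300407 - 145370) = 764042*(-445777) = -340592350634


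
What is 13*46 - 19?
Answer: 579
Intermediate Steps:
13*46 - 19 = 598 - 19 = 579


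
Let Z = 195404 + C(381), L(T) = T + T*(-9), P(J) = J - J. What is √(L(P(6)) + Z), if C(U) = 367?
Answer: √195771 ≈ 442.46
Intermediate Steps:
P(J) = 0
L(T) = -8*T (L(T) = T - 9*T = -8*T)
Z = 195771 (Z = 195404 + 367 = 195771)
√(L(P(6)) + Z) = √(-8*0 + 195771) = √(0 + 195771) = √195771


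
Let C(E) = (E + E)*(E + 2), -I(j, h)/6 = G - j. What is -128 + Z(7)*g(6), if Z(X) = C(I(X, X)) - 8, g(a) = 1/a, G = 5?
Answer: -220/3 ≈ -73.333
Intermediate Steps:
I(j, h) = -30 + 6*j (I(j, h) = -6*(5 - j) = -30 + 6*j)
C(E) = 2*E*(2 + E) (C(E) = (2*E)*(2 + E) = 2*E*(2 + E))
Z(X) = -8 + 2*(-30 + 6*X)*(-28 + 6*X) (Z(X) = 2*(-30 + 6*X)*(2 + (-30 + 6*X)) - 8 = 2*(-30 + 6*X)*(-28 + 6*X) - 8 = -8 + 2*(-30 + 6*X)*(-28 + 6*X))
-128 + Z(7)*g(6) = -128 + (1672 - 696*7 + 72*7**2)/6 = -128 + (1672 - 4872 + 72*49)*(1/6) = -128 + (1672 - 4872 + 3528)*(1/6) = -128 + 328*(1/6) = -128 + 164/3 = -220/3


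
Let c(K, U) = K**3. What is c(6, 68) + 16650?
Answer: 16866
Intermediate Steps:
c(6, 68) + 16650 = 6**3 + 16650 = 216 + 16650 = 16866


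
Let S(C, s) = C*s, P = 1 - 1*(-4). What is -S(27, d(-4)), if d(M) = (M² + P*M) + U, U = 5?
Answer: -27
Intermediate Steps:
P = 5 (P = 1 + 4 = 5)
d(M) = 5 + M² + 5*M (d(M) = (M² + 5*M) + 5 = 5 + M² + 5*M)
-S(27, d(-4)) = -27*(5 + (-4)² + 5*(-4)) = -27*(5 + 16 - 20) = -27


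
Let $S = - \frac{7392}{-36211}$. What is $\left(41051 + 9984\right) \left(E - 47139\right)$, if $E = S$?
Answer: $- \frac{12444833255685}{5173} \approx -2.4057 \cdot 10^{9}$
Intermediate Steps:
$S = \frac{1056}{5173}$ ($S = \left(-7392\right) \left(- \frac{1}{36211}\right) = \frac{1056}{5173} \approx 0.20414$)
$E = \frac{1056}{5173} \approx 0.20414$
$\left(41051 + 9984\right) \left(E - 47139\right) = \left(41051 + 9984\right) \left(\frac{1056}{5173} - 47139\right) = 51035 \left(- \frac{243848991}{5173}\right) = - \frac{12444833255685}{5173}$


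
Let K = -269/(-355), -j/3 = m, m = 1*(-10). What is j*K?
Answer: 1614/71 ≈ 22.732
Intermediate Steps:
m = -10
j = 30 (j = -3*(-10) = 30)
K = 269/355 (K = -269*(-1/355) = 269/355 ≈ 0.75775)
j*K = 30*(269/355) = 1614/71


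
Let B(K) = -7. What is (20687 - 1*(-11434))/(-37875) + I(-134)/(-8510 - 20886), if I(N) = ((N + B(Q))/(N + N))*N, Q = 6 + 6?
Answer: -627705819/742249000 ≈ -0.84568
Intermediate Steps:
Q = 12
I(N) = -7/2 + N/2 (I(N) = ((N - 7)/(N + N))*N = ((-7 + N)/((2*N)))*N = ((-7 + N)*(1/(2*N)))*N = ((-7 + N)/(2*N))*N = -7/2 + N/2)
(20687 - 1*(-11434))/(-37875) + I(-134)/(-8510 - 20886) = (20687 - 1*(-11434))/(-37875) + (-7/2 + (½)*(-134))/(-8510 - 20886) = (20687 + 11434)*(-1/37875) + (-7/2 - 67)/(-29396) = 32121*(-1/37875) - 141/2*(-1/29396) = -10707/12625 + 141/58792 = -627705819/742249000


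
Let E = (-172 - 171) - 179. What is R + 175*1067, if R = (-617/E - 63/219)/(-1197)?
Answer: 8517065357371/45612882 ≈ 1.8673e+5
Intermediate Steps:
E = -522 (E = -343 - 179 = -522)
R = -34079/45612882 (R = (-617/(-522) - 63/219)/(-1197) = (-617*(-1/522) - 63*1/219)*(-1/1197) = (617/522 - 21/73)*(-1/1197) = (34079/38106)*(-1/1197) = -34079/45612882 ≈ -0.00074713)
R + 175*1067 = -34079/45612882 + 175*1067 = -34079/45612882 + 186725 = 8517065357371/45612882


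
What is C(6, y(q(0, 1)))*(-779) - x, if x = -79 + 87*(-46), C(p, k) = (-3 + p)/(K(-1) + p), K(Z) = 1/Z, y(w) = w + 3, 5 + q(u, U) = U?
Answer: 18068/5 ≈ 3613.6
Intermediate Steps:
q(u, U) = -5 + U
y(w) = 3 + w
K(Z) = 1/Z
C(p, k) = (-3 + p)/(-1 + p) (C(p, k) = (-3 + p)/(1/(-1) + p) = (-3 + p)/(-1 + p))
x = -4081 (x = -79 - 4002 = -4081)
C(6, y(q(0, 1)))*(-779) - x = ((-3 + 6)/(-1 + 6))*(-779) - 1*(-4081) = (3/5)*(-779) + 4081 = ((⅕)*3)*(-779) + 4081 = (⅗)*(-779) + 4081 = -2337/5 + 4081 = 18068/5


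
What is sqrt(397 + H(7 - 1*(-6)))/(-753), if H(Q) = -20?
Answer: -sqrt(377)/753 ≈ -0.025786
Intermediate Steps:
sqrt(397 + H(7 - 1*(-6)))/(-753) = sqrt(397 - 20)/(-753) = sqrt(377)*(-1/753) = -sqrt(377)/753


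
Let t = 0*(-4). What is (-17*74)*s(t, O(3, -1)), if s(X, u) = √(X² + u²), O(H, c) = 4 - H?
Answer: -1258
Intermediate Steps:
t = 0
(-17*74)*s(t, O(3, -1)) = (-17*74)*√(0² + (4 - 1*3)²) = -1258*√(0 + (4 - 3)²) = -1258*√(0 + 1²) = -1258*√(0 + 1) = -1258*√1 = -1258*1 = -1258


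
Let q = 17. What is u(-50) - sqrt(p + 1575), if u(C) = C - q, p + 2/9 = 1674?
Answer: -67 - sqrt(29239)/3 ≈ -124.00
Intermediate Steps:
p = 15064/9 (p = -2/9 + 1674 = 15064/9 ≈ 1673.8)
u(C) = -17 + C (u(C) = C - 1*17 = C - 17 = -17 + C)
u(-50) - sqrt(p + 1575) = (-17 - 50) - sqrt(15064/9 + 1575) = -67 - sqrt(29239/9) = -67 - sqrt(29239)/3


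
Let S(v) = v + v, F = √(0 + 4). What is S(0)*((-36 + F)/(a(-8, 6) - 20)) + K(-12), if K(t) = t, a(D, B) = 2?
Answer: -12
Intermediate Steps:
F = 2 (F = √4 = 2)
S(v) = 2*v
S(0)*((-36 + F)/(a(-8, 6) - 20)) + K(-12) = (2*0)*((-36 + 2)/(2 - 20)) - 12 = 0*(-34/(-18)) - 12 = 0*(-34*(-1/18)) - 12 = 0*(17/9) - 12 = 0 - 12 = -12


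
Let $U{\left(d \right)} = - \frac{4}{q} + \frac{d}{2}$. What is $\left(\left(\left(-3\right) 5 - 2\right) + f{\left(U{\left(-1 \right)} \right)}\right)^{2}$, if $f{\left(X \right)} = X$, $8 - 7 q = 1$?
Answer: $\frac{1849}{4} \approx 462.25$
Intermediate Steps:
$q = 1$ ($q = \frac{8}{7} - \frac{1}{7} = 1$)
$U{\left(d \right)} = -4 + \frac{d}{2}$ ($U{\left(d \right)} = - \frac{4}{1} + \frac{d}{2} = \left(-4\right) 1 + d \frac{1}{2} = -4 + \frac{d}{2}$)
$\left(\left(\left(-3\right) 5 - 2\right) + f{\left(U{\left(-1 \right)} \right)}\right)^{2} = \left(\left(\left(-3\right) 5 - 2\right) + \left(-4 + \frac{1}{2} \left(-1\right)\right)\right)^{2} = \left(\left(-15 - 2\right) - \frac{9}{2}\right)^{2} = \left(-17 - \frac{9}{2}\right)^{2} = \left(- \frac{43}{2}\right)^{2} = \frac{1849}{4}$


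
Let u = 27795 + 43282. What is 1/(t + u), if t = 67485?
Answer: 1/138562 ≈ 7.2170e-6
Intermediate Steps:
u = 71077
1/(t + u) = 1/(67485 + 71077) = 1/138562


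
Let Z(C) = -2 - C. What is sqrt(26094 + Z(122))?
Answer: 7*sqrt(530) ≈ 161.15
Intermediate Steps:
sqrt(26094 + Z(122)) = sqrt(26094 + (-2 - 1*122)) = sqrt(26094 + (-2 - 122)) = sqrt(26094 - 124) = sqrt(25970) = 7*sqrt(530)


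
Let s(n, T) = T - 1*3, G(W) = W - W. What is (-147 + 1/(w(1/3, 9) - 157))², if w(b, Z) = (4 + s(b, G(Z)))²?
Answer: 525922489/24336 ≈ 21611.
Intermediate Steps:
G(W) = 0
s(n, T) = -3 + T (s(n, T) = T - 3 = -3 + T)
w(b, Z) = 1 (w(b, Z) = (4 + (-3 + 0))² = (4 - 3)² = 1² = 1)
(-147 + 1/(w(1/3, 9) - 157))² = (-147 + 1/(1 - 157))² = (-147 + 1/(-156))² = (-147 - 1/156)² = (-22933/156)² = 525922489/24336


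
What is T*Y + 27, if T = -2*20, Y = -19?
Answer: 787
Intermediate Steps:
T = -40
T*Y + 27 = -40*(-19) + 27 = 760 + 27 = 787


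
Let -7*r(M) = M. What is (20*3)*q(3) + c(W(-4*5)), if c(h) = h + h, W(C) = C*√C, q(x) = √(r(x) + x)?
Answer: 180*√14/7 - 80*I*√5 ≈ 96.214 - 178.89*I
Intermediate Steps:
r(M) = -M/7
q(x) = √42*√x/7 (q(x) = √(-x/7 + x) = √(6*x/7) = √42*√x/7)
W(C) = C^(3/2)
c(h) = 2*h
(20*3)*q(3) + c(W(-4*5)) = (20*3)*(√42*√3/7) + 2*(-4*5)^(3/2) = 60*(3*√14/7) + 2*(-20)^(3/2) = 180*√14/7 + 2*(-40*I*√5) = 180*√14/7 - 80*I*√5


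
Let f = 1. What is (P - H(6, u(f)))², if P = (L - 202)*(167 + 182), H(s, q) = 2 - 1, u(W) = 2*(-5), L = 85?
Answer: 1667415556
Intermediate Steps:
u(W) = -10
H(s, q) = 1
P = -40833 (P = (85 - 202)*(167 + 182) = -117*349 = -40833)
(P - H(6, u(f)))² = (-40833 - 1*1)² = (-40833 - 1)² = (-40834)² = 1667415556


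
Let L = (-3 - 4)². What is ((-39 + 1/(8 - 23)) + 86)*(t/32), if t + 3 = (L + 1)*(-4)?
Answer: -4466/15 ≈ -297.73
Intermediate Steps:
L = 49 (L = (-7)² = 49)
t = -203 (t = -3 + (49 + 1)*(-4) = -3 + 50*(-4) = -3 - 200 = -203)
((-39 + 1/(8 - 23)) + 86)*(t/32) = ((-39 + 1/(8 - 23)) + 86)*(-203/32) = ((-39 + 1/(-15)) + 86)*(-203*1/32) = ((-39 - 1/15) + 86)*(-203/32) = (-586/15 + 86)*(-203/32) = (704/15)*(-203/32) = -4466/15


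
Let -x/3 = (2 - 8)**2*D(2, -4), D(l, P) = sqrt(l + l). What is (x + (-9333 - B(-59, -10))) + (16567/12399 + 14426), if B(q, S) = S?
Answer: 60610480/12399 ≈ 4888.3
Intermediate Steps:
D(l, P) = sqrt(2)*sqrt(l) (D(l, P) = sqrt(2*l) = sqrt(2)*sqrt(l))
x = -216 (x = -3*(2 - 8)**2*sqrt(2)*sqrt(2) = -3*(-6)**2*2 = -108*2 = -3*72 = -216)
(x + (-9333 - B(-59, -10))) + (16567/12399 + 14426) = (-216 + (-9333 - 1*(-10))) + (16567/12399 + 14426) = (-216 + (-9333 + 10)) + (16567*(1/12399) + 14426) = (-216 - 9323) + (16567/12399 + 14426) = -9539 + 178884541/12399 = 60610480/12399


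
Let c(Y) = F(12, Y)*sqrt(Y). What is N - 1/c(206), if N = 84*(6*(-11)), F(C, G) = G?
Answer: -5544 - sqrt(206)/42436 ≈ -5544.0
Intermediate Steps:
c(Y) = Y**(3/2) (c(Y) = Y*sqrt(Y) = Y**(3/2))
N = -5544 (N = 84*(-66) = -5544)
N - 1/c(206) = -5544 - 1/(206**(3/2)) = -5544 - 1/(206*sqrt(206)) = -5544 - sqrt(206)/42436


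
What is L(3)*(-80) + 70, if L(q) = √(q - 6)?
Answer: 70 - 80*I*√3 ≈ 70.0 - 138.56*I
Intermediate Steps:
L(q) = √(-6 + q)
L(3)*(-80) + 70 = √(-6 + 3)*(-80) + 70 = √(-3)*(-80) + 70 = (I*√3)*(-80) + 70 = -80*I*√3 + 70 = 70 - 80*I*√3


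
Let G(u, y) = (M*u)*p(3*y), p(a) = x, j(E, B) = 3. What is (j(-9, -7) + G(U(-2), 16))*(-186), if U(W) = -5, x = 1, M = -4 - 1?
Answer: -5208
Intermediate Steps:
M = -5
p(a) = 1
G(u, y) = -5*u (G(u, y) = -5*u*1 = -5*u)
(j(-9, -7) + G(U(-2), 16))*(-186) = (3 - 5*(-5))*(-186) = (3 + 25)*(-186) = 28*(-186) = -5208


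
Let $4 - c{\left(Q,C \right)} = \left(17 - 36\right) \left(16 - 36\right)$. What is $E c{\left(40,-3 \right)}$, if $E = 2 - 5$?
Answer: $1128$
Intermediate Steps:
$c{\left(Q,C \right)} = -376$ ($c{\left(Q,C \right)} = 4 - \left(17 - 36\right) \left(16 - 36\right) = 4 - \left(-19\right) \left(-20\right) = 4 - 380 = -376$)
$E = -3$ ($E = 2 - 5 = -3$)
$E c{\left(40,-3 \right)} = \left(-3\right) \left(-376\right) = 1128$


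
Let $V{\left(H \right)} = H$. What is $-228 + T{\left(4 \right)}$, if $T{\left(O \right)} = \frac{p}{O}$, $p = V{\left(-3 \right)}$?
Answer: $- \frac{915}{4} \approx -228.75$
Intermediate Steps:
$p = -3$
$T{\left(O \right)} = - \frac{3}{O}$
$-228 + T{\left(4 \right)} = -228 - \frac{3}{4} = - \frac{915}{4}$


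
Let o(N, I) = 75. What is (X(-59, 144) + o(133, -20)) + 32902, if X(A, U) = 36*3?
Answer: 33085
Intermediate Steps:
X(A, U) = 108
(X(-59, 144) + o(133, -20)) + 32902 = (108 + 75) + 32902 = 183 + 32902 = 33085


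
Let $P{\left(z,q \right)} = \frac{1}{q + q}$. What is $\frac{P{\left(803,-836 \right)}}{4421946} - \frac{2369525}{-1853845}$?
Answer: $\frac{3503813637214591}{2741278270104528} \approx 1.2782$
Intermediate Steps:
$P{\left(z,q \right)} = \frac{1}{2 q}$
$\frac{P{\left(803,-836 \right)}}{4421946} - \frac{2369525}{-1853845} = \frac{\frac{1}{2} \frac{1}{-836}}{4421946} - \frac{2369525}{-1853845} = \frac{1}{2} \left(- \frac{1}{836}\right) \frac{1}{4421946} - - \frac{473905}{370769} = \left(- \frac{1}{1672}\right) \frac{1}{4421946} + \frac{473905}{370769} = - \frac{1}{7393493712} + \frac{473905}{370769} = \frac{3503813637214591}{2741278270104528}$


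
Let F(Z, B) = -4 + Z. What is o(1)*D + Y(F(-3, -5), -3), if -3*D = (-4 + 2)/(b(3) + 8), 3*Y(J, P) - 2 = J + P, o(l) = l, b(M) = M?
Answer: -86/33 ≈ -2.6061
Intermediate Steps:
Y(J, P) = ⅔ + J/3 + P/3 (Y(J, P) = ⅔ + (J + P)/3 = ⅔ + (J/3 + P/3) = ⅔ + J/3 + P/3)
D = 2/33 (D = -(-4 + 2)/(3*(3 + 8)) = -(-2)/(3*11) = -⅓*(-2/11) = 2/33 ≈ 0.060606)
o(1)*D + Y(F(-3, -5), -3) = 1*(2/33) + (⅔ + (-4 - 3)/3 + (⅓)*(-3)) = 2/33 + (⅔ + (⅓)*(-7) - 1) = 2/33 + (⅔ - 7/3 - 1) = 2/33 - 8/3 = -86/33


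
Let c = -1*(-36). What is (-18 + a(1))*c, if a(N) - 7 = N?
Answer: -360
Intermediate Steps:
a(N) = 7 + N
c = 36
(-18 + a(1))*c = (-18 + (7 + 1))*36 = (-18 + 8)*36 = -10*36 = -360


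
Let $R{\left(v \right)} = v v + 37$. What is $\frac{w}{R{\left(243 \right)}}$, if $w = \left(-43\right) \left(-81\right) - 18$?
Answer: $\frac{3465}{59086} \approx 0.058643$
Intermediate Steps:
$w = 3465$ ($w = 3483 - 18 = 3465$)
$R{\left(v \right)} = 37 + v^{2}$ ($R{\left(v \right)} = v^{2} + 37 = 37 + v^{2}$)
$\frac{w}{R{\left(243 \right)}} = \frac{3465}{37 + 243^{2}} = \frac{3465}{37 + 59049} = \frac{3465}{59086}$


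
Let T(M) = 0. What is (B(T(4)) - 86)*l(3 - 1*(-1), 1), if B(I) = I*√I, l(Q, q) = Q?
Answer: -344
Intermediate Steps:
B(I) = I^(3/2)
(B(T(4)) - 86)*l(3 - 1*(-1), 1) = (0^(3/2) - 86)*(3 - 1*(-1)) = (0 - 86)*(3 + 1) = -86*4 = -344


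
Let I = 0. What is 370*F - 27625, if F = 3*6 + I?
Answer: -20965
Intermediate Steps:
F = 18 (F = 3*6 + 0 = 18 + 0 = 18)
370*F - 27625 = 370*18 - 27625 = 6660 - 27625 = -20965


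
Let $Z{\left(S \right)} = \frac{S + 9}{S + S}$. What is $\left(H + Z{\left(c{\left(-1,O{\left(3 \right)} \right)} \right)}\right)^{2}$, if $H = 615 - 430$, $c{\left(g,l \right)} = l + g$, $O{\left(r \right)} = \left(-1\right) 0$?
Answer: $32761$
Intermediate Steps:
$O{\left(r \right)} = 0$
$c{\left(g,l \right)} = g + l$
$Z{\left(S \right)} = \frac{9 + S}{2 S}$
$H = 185$
$\left(H + Z{\left(c{\left(-1,O{\left(3 \right)} \right)} \right)}\right)^{2} = \left(185 + \frac{9 + \left(-1 + 0\right)}{2 \left(-1 + 0\right)}\right)^{2} = \left(185 + \frac{9 - 1}{2 \left(-1\right)}\right)^{2} = \left(185 + \frac{1}{2} \left(-1\right) 8\right)^{2} = \left(185 - 4\right)^{2} = 181^{2} = 32761$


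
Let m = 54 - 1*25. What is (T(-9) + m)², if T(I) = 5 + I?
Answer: 625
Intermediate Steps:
m = 29 (m = 54 - 25 = 29)
(T(-9) + m)² = ((5 - 9) + 29)² = (-4 + 29)² = 25² = 625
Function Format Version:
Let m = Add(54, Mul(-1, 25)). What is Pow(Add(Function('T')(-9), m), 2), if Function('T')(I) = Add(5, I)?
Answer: 625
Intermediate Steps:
m = 29 (m = Add(54, -25) = 29)
Pow(Add(Function('T')(-9), m), 2) = Pow(Add(Add(5, -9), 29), 2) = Pow(Add(-4, 29), 2) = Pow(25, 2) = 625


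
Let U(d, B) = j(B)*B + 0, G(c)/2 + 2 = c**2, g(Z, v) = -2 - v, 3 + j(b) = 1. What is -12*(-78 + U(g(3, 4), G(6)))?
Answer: 2568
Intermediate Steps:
j(b) = -2 (j(b) = -3 + 1 = -2)
G(c) = -4 + 2*c**2
U(d, B) = -2*B (U(d, B) = -2*B + 0 = -2*B)
-12*(-78 + U(g(3, 4), G(6))) = -12*(-78 - 2*(-4 + 2*6**2)) = -12*(-78 - 2*(-4 + 2*36)) = -12*(-78 - 2*(-4 + 72)) = -12*(-78 - 2*68) = -12*(-78 - 136) = -12*(-214) = 2568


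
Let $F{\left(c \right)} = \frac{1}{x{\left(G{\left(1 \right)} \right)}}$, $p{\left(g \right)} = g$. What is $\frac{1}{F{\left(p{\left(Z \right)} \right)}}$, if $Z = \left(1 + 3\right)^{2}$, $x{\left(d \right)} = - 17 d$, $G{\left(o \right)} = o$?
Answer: $-17$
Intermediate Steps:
$Z = 16$ ($Z = 4^{2} = 16$)
$F{\left(c \right)} = - \frac{1}{17}$ ($F{\left(c \right)} = \frac{1}{\left(-17\right) 1} = \frac{1}{-17} = - \frac{1}{17}$)
$\frac{1}{F{\left(p{\left(Z \right)} \right)}} = \frac{1}{- \frac{1}{17}} = -17$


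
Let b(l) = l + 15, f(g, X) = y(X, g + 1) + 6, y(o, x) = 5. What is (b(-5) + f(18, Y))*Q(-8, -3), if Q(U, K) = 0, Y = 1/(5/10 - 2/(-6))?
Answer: 0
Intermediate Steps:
Y = 6/5 (Y = 1/(5*(⅒) - 2*(-⅙)) = 1/(½ + ⅓) = 1/(⅚) = 6/5 ≈ 1.2000)
f(g, X) = 11 (f(g, X) = 5 + 6 = 11)
b(l) = 15 + l
(b(-5) + f(18, Y))*Q(-8, -3) = ((15 - 5) + 11)*0 = (10 + 11)*0 = 21*0 = 0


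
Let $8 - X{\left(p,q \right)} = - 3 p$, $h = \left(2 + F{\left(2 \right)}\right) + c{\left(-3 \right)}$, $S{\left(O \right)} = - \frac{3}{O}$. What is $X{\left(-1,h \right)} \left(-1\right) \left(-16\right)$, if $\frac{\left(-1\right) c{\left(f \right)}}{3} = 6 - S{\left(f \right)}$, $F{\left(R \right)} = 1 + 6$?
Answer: $80$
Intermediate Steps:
$F{\left(R \right)} = 7$
$c{\left(f \right)} = -18 - \frac{9}{f}$ ($c{\left(f \right)} = - 3 \left(6 - - \frac{3}{f}\right) = - 3 \left(6 + \frac{3}{f}\right) = -18 - \frac{9}{f}$)
$h = -6$ ($h = \left(2 + 7\right) - \left(18 + \frac{9}{-3}\right) = 9 - 15 = -6$)
$X{\left(p,q \right)} = 8 + 3 p$ ($X{\left(p,q \right)} = 8 - - 3 p = 8 + 3 p$)
$X{\left(-1,h \right)} \left(-1\right) \left(-16\right) = \left(8 + 3 \left(-1\right)\right) \left(-1\right) \left(-16\right) = \left(8 - 3\right) \left(-1\right) \left(-16\right) = 5 \left(-1\right) \left(-16\right) = \left(-5\right) \left(-16\right) = 80$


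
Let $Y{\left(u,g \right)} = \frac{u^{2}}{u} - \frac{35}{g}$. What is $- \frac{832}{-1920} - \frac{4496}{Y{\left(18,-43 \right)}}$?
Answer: $- \frac{5789323}{24270} \approx -238.54$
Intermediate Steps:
$Y{\left(u,g \right)} = u - \frac{35}{g}$
$- \frac{832}{-1920} - \frac{4496}{Y{\left(18,-43 \right)}} = - \frac{832}{-1920} - \frac{4496}{18 - \frac{35}{-43}} = \left(-832\right) \left(- \frac{1}{1920}\right) - \frac{4496}{18 - - \frac{35}{43}} = \frac{13}{30} - \frac{4496}{18 + \frac{35}{43}} = \frac{13}{30} - \frac{4496}{\frac{809}{43}} = \frac{13}{30} - \frac{193328}{809} = - \frac{5789323}{24270}$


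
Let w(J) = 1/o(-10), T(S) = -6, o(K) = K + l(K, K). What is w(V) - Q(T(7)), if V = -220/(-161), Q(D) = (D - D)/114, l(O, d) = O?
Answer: -1/20 ≈ -0.050000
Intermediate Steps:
o(K) = 2*K (o(K) = K + K = 2*K)
Q(D) = 0 (Q(D) = 0*(1/114) = 0)
V = 220/161 (V = -220*(-1/161) = 220/161 ≈ 1.3665)
w(J) = -1/20 (w(J) = 1/(2*(-10)) = 1/(-20) = -1/20)
w(V) - Q(T(7)) = -1/20 - 1*0 = -1/20 + 0 = -1/20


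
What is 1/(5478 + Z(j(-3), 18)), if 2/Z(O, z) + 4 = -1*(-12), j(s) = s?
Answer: 4/21913 ≈ 0.00018254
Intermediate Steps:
Z(O, z) = 1/4 (Z(O, z) = 2/(-4 - 1*(-12)) = 2/(-4 + 12) = 2/8 = 2*(1/8) = 1/4)
1/(5478 + Z(j(-3), 18)) = 1/(5478 + 1/4) = 1/(21913/4) = 4/21913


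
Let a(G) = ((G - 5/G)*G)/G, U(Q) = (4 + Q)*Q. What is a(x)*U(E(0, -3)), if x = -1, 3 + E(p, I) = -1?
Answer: 0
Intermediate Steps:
E(p, I) = -4 (E(p, I) = -3 - 1 = -4)
U(Q) = Q*(4 + Q)
a(G) = G - 5/G (a(G) = (G*(G - 5/G))/G = G - 5/G)
a(x)*U(E(0, -3)) = (-1 - 5/(-1))*(-4*(4 - 4)) = (-1 - 5*(-1))*(-4*0) = (-1 + 5)*0 = 4*0 = 0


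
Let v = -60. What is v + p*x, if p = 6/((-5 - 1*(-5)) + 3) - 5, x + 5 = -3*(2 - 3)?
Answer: -54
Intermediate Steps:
x = -2 (x = -5 - 3*(2 - 3) = -5 - 3*(-1) = -5 + 3 = -2)
p = -3 (p = 6/((-5 + 5) + 3) - 5 = 6/(0 + 3) - 5 = 6/3 - 5 = (⅓)*6 - 5 = 2 - 5 = -3)
v + p*x = -60 - 3*(-2) = -60 + 6 = -54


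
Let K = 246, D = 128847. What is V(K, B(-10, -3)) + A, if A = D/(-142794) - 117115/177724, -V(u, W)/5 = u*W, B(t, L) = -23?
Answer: 119650293082117/4229653476 ≈ 28288.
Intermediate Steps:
V(u, W) = -5*W*u (V(u, W) = -5*u*W = -5*W*u)
A = -6603753923/4229653476 (A = 128847/(-142794) - 117115/177724 = 128847*(-1/142794) - 117115*1/177724 = -42949/47598 - 117115/177724 = -6603753923/4229653476 ≈ -1.5613)
V(K, B(-10, -3)) + A = -5*(-23)*246 - 6603753923/4229653476 = 28290 - 6603753923/4229653476 = 119650293082117/4229653476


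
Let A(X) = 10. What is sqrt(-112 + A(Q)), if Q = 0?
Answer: I*sqrt(102) ≈ 10.1*I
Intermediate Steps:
sqrt(-112 + A(Q)) = sqrt(-112 + 10) = sqrt(-102) = I*sqrt(102)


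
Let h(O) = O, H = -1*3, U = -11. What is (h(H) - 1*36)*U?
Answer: 429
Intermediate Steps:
H = -3
(h(H) - 1*36)*U = (-3 - 1*36)*(-11) = (-3 - 36)*(-11) = -39*(-11) = 429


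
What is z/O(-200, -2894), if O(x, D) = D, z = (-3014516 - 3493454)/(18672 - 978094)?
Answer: -3253985/1388283634 ≈ -0.0023439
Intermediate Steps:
z = 3253985/479711 (z = -6507970/(-959422) = -6507970*(-1/959422) = 3253985/479711 ≈ 6.7832)
z/O(-200, -2894) = (3253985/479711)/(-2894) = (3253985/479711)*(-1/2894) = -3253985/1388283634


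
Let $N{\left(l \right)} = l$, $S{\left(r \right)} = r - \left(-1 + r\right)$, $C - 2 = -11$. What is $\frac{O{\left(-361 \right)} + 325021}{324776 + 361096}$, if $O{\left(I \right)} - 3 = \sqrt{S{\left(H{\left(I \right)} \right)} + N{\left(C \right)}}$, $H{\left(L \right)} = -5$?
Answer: $\frac{20314}{42867} + \frac{i \sqrt{2}}{342936} \approx 0.47388 + 4.1238 \cdot 10^{-6} i$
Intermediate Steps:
$C = -9$ ($C = 2 - 11 = -9$)
$S{\left(r \right)} = 1$
$O{\left(I \right)} = 3 + 2 i \sqrt{2}$ ($O{\left(I \right)} = 3 + \sqrt{1 - 9} = 3 + \sqrt{-8} = 3 + 2 i \sqrt{2}$)
$\frac{O{\left(-361 \right)} + 325021}{324776 + 361096} = \frac{\left(3 + 2 i \sqrt{2}\right) + 325021}{324776 + 361096} = \frac{325024 + 2 i \sqrt{2}}{685872} = \left(325024 + 2 i \sqrt{2}\right) \frac{1}{685872} = \frac{20314}{42867} + \frac{i \sqrt{2}}{342936}$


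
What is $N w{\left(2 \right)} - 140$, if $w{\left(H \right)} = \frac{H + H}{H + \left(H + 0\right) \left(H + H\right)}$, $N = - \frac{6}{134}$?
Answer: $- \frac{46906}{335} \approx -140.02$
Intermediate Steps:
$N = - \frac{3}{67}$ ($N = \left(-6\right) \frac{1}{134} = - \frac{3}{67} \approx -0.044776$)
$w{\left(H \right)} = \frac{2 H}{H + 2 H^{2}}$ ($w{\left(H \right)} = \frac{2 H}{H + H 2 H} = \frac{2 H}{H + 2 H^{2}}$)
$N w{\left(2 \right)} - 140 = - \frac{3 \frac{2}{1 + 2 \cdot 2}}{67} - 140 = - \frac{3 \frac{2}{1 + 4}}{67} - 140 = - \frac{3 \cdot \frac{2}{5}}{67} - 140 = - \frac{3 \cdot 2 \cdot \frac{1}{5}}{67} - 140 = \left(- \frac{3}{67}\right) \frac{2}{5} - 140 = - \frac{6}{335} - 140 = - \frac{46906}{335}$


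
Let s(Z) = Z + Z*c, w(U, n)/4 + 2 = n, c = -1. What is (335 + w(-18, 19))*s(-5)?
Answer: 0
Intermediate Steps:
w(U, n) = -8 + 4*n
s(Z) = 0 (s(Z) = Z + Z*(-1) = Z - Z = 0)
(335 + w(-18, 19))*s(-5) = (335 + (-8 + 4*19))*0 = (335 + (-8 + 76))*0 = (335 + 68)*0 = 403*0 = 0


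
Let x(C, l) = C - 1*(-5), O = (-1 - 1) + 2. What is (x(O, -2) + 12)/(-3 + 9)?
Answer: 17/6 ≈ 2.8333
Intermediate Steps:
O = 0 (O = -2 + 2 = 0)
x(C, l) = 5 + C (x(C, l) = C + 5 = 5 + C)
(x(O, -2) + 12)/(-3 + 9) = ((5 + 0) + 12)/(-3 + 9) = (5 + 12)/6 = 17*(⅙) = 17/6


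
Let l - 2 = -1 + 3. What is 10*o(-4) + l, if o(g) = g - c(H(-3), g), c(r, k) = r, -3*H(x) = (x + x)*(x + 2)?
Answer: -16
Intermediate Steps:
l = 4 (l = 2 + (-1 + 3) = 2 + 2 = 4)
H(x) = -2*x*(2 + x)/3 (H(x) = -(x + x)*(x + 2)/3 = -2*x*(2 + x)/3)
o(g) = 2 + g (o(g) = g - (-2)*(-3)*(2 - 3)/3 = g - (-2)*(-3)*(-1)/3 = g - 1*(-2) = g + 2 = 2 + g)
10*o(-4) + l = 10*(2 - 4) + 4 = 10*(-2) + 4 = -20 + 4 = -16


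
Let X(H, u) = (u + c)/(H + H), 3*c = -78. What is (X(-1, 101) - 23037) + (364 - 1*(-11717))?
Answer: -21987/2 ≈ -10994.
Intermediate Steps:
c = -26 (c = (⅓)*(-78) = -26)
X(H, u) = (-26 + u)/(2*H) (X(H, u) = (u - 26)/(H + H) = (-26 + u)/((2*H)) = (-26 + u)*(1/(2*H)) = (-26 + u)/(2*H))
(X(-1, 101) - 23037) + (364 - 1*(-11717)) = ((½)*(-26 + 101)/(-1) - 23037) + (364 - 1*(-11717)) = ((½)*(-1)*75 - 23037) + (364 + 11717) = (-75/2 - 23037) + 12081 = -46149/2 + 12081 = -21987/2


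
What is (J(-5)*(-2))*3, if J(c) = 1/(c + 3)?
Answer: 3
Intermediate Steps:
J(c) = 1/(3 + c)
(J(-5)*(-2))*3 = (-2/(3 - 5))*3 = (-2/(-2))*3 = -½*(-2)*3 = 1*3 = 3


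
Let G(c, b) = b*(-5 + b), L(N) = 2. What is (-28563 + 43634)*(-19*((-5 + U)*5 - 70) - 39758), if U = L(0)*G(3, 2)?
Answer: -554808723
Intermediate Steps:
U = -12 (U = 2*(2*(-5 + 2)) = 2*(2*(-3)) = 2*(-6) = -12)
(-28563 + 43634)*(-19*((-5 + U)*5 - 70) - 39758) = (-28563 + 43634)*(-19*((-5 - 12)*5 - 70) - 39758) = 15071*(-19*(-17*5 - 70) - 39758) = 15071*(-19*(-85 - 70) - 39758) = 15071*(-19*(-155) - 39758) = 15071*(2945 - 39758) = 15071*(-36813) = -554808723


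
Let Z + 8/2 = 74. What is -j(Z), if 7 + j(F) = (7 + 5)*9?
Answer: -101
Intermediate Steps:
Z = 70 (Z = -4 + 74 = 70)
j(F) = 101 (j(F) = -7 + (7 + 5)*9 = -7 + 12*9 = -7 + 108 = 101)
-j(Z) = -1*101 = -101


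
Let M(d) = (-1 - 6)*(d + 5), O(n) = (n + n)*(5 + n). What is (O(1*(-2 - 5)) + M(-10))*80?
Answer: 5040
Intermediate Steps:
O(n) = 2*n*(5 + n) (O(n) = (2*n)*(5 + n) = 2*n*(5 + n))
M(d) = -35 - 7*d (M(d) = -7*(5 + d) = -35 - 7*d)
(O(1*(-2 - 5)) + M(-10))*80 = (2*(1*(-2 - 5))*(5 + 1*(-2 - 5)) + (-35 - 7*(-10)))*80 = (2*(1*(-7))*(5 + 1*(-7)) + (-35 + 70))*80 = (2*(-7)*(5 - 7) + 35)*80 = (2*(-7)*(-2) + 35)*80 = (28 + 35)*80 = 63*80 = 5040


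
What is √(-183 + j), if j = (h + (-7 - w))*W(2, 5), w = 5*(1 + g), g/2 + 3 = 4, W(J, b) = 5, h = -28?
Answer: I*√433 ≈ 20.809*I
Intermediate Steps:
g = 2 (g = -6 + 2*4 = -6 + 8 = 2)
w = 15 (w = 5*(1 + 2) = 5*3 = 15)
j = -250 (j = (-28 + (-7 - 1*15))*5 = (-28 + (-7 - 15))*5 = (-28 - 22)*5 = -50*5 = -250)
√(-183 + j) = √(-183 - 250) = √(-433) = I*√433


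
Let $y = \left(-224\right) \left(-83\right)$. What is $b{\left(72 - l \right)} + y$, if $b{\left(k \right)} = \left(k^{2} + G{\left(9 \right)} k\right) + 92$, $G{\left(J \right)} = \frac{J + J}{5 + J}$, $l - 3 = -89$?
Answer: $\frac{306958}{7} \approx 43851.0$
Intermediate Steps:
$l = -86$ ($l = 3 - 89 = -86$)
$y = 18592$
$G{\left(J \right)} = \frac{2 J}{5 + J}$
$b{\left(k \right)} = 92 + k^{2} + \frac{9 k}{7}$ ($b{\left(k \right)} = \left(k^{2} + 2 \cdot 9 \frac{1}{5 + 9} k\right) + 92 = \left(k^{2} + 2 \cdot 9 \cdot \frac{1}{14} k\right) + 92 = \left(k^{2} + \frac{9 k}{7}\right) + 92 = 92 + k^{2} + \frac{9 k}{7}$)
$b{\left(72 - l \right)} + y = \left(92 + \left(72 - -86\right)^{2} + \frac{9 \left(72 - -86\right)}{7}\right) + 18592 = \left(92 + \left(72 + 86\right)^{2} + \frac{9 \left(72 + 86\right)}{7}\right) + 18592 = \left(92 + 158^{2} + \frac{9}{7} \cdot 158\right) + 18592 = \left(92 + 24964 + \frac{1422}{7}\right) + 18592 = \frac{176814}{7} + 18592 = \frac{306958}{7}$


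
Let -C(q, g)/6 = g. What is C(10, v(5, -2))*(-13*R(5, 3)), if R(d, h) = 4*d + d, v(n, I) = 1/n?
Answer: 390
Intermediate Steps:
C(q, g) = -6*g
R(d, h) = 5*d
C(10, v(5, -2))*(-13*R(5, 3)) = (-6/5)*(-65*5) = (-6*⅕)*(-13*25) = -6/5*(-325) = 390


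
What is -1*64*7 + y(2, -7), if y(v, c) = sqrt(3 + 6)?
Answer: -445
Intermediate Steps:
y(v, c) = 3 (y(v, c) = sqrt(9) = 3)
-1*64*7 + y(2, -7) = -1*64*7 + 3 = -64*7 + 3 = -448 + 3 = -445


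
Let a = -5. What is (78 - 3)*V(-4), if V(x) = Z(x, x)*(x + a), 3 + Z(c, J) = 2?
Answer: 675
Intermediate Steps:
Z(c, J) = -1 (Z(c, J) = -3 + 2 = -1)
V(x) = 5 - x (V(x) = -(x - 5) = -(-5 + x) = 5 - x)
(78 - 3)*V(-4) = (78 - 3)*(5 - 1*(-4)) = 75*(5 + 4) = 75*9 = 675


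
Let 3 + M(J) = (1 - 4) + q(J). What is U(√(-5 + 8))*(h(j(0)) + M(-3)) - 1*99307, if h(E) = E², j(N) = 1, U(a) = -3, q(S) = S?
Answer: -99283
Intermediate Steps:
M(J) = -6 + J (M(J) = -3 + ((1 - 4) + J) = -3 + (-3 + J) = -6 + J)
U(√(-5 + 8))*(h(j(0)) + M(-3)) - 1*99307 = -3*(1² + (-6 - 3)) - 1*99307 = -3*(1 - 9) - 99307 = -3*(-8) - 99307 = 24 - 99307 = -99283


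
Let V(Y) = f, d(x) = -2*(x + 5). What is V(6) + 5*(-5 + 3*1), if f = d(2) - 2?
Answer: -26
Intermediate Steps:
d(x) = -10 - 2*x (d(x) = -2*(5 + x) = -10 - 2*x)
f = -16 (f = (-10 - 2*2) - 2 = (-10 - 4) - 2 = -14 - 2 = -16)
V(Y) = -16
V(6) + 5*(-5 + 3*1) = -16 + 5*(-5 + 3*1) = -16 + 5*(-5 + 3) = -16 + 5*(-2) = -16 - 10 = -26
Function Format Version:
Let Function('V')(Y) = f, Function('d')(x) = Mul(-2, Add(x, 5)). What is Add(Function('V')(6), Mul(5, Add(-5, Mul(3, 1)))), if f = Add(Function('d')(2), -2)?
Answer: -26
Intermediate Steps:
Function('d')(x) = Add(-10, Mul(-2, x)) (Function('d')(x) = Mul(-2, Add(5, x)) = Add(-10, Mul(-2, x)))
f = -16 (f = Add(Add(-10, Mul(-2, 2)), -2) = Add(Add(-10, -4), -2) = Add(-14, -2) = -16)
Function('V')(Y) = -16
Add(Function('V')(6), Mul(5, Add(-5, Mul(3, 1)))) = Add(-16, Mul(5, Add(-5, Mul(3, 1)))) = Add(-16, Mul(5, Add(-5, 3))) = Add(-16, Mul(5, -2)) = Add(-16, -10) = -26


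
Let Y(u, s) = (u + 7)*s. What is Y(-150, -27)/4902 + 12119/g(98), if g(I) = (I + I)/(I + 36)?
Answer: 331722502/40033 ≈ 8286.2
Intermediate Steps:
Y(u, s) = s*(7 + u) (Y(u, s) = (7 + u)*s = s*(7 + u))
g(I) = 2*I/(36 + I) (g(I) = (2*I)/(36 + I) = 2*I/(36 + I))
Y(-150, -27)/4902 + 12119/g(98) = -27*(7 - 150)/4902 + 12119/((2*98/(36 + 98))) = -27*(-143)*(1/4902) + 12119/((2*98/134)) = 3861*(1/4902) + 12119/((2*98*(1/134))) = 1287/1634 + 12119/(98/67) = 1287/1634 + 12119*(67/98) = 1287/1634 + 811973/98 = 331722502/40033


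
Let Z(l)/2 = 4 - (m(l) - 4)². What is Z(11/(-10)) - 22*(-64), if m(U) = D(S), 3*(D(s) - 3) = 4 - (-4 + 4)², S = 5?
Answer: 12742/9 ≈ 1415.8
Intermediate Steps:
D(s) = 13/3 (D(s) = 3 + (4 - (-4 + 4)²)/3 = 3 + (4 - 1*0²)/3 = 3 + (4 - 1*0)/3 = 3 + (4 + 0)/3 = 3 + (⅓)*4 = 3 + 4/3 = 13/3)
m(U) = 13/3
Z(l) = 70/9 (Z(l) = 2*(4 - (13/3 - 4)²) = 2*(4 - (⅓)²) = 2*(4 - 1*⅑) = 2*(4 - ⅑) = 2*(35/9) = 70/9)
Z(11/(-10)) - 22*(-64) = 70/9 - 22*(-64) = 70/9 + 1408 = 12742/9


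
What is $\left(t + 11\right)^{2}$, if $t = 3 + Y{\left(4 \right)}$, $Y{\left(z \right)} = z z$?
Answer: $900$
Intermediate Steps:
$Y{\left(z \right)} = z^{2}$
$t = 19$ ($t = 3 + 4^{2} = 3 + 16 = 19$)
$\left(t + 11\right)^{2} = \left(19 + 11\right)^{2} = 30^{2} = 900$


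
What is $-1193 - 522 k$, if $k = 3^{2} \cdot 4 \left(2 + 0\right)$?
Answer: $-38777$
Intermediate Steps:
$k = 72$ ($k = 9 \cdot 4 \cdot 2 = 36 \cdot 2 = 72$)
$-1193 - 522 k = -1193 - 37584 = -38777$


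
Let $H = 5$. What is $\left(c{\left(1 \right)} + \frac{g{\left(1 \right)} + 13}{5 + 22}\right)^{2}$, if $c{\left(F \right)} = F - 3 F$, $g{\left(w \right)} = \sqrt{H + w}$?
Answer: $\frac{\left(41 - \sqrt{6}\right)^{2}}{729} \approx 2.0386$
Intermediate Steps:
$g{\left(w \right)} = \sqrt{5 + w}$
$c{\left(F \right)} = - 2 F$
$\left(c{\left(1 \right)} + \frac{g{\left(1 \right)} + 13}{5 + 22}\right)^{2} = \left(\left(-2\right) 1 + \frac{\sqrt{5 + 1} + 13}{5 + 22}\right)^{2} = \left(-2 + \frac{\sqrt{6} + 13}{27}\right)^{2} = \left(-2 + \left(13 + \sqrt{6}\right) \frac{1}{27}\right)^{2} = \left(-2 + \left(\frac{13}{27} + \frac{\sqrt{6}}{27}\right)\right)^{2} = \left(- \frac{41}{27} + \frac{\sqrt{6}}{27}\right)^{2}$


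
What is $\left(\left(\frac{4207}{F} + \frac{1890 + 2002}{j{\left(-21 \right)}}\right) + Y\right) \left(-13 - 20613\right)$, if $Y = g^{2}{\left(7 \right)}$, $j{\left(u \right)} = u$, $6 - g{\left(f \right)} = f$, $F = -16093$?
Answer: $\frac{26259991900}{6897} \approx 3.8075 \cdot 10^{6}$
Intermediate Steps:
$g{\left(f \right)} = 6 - f$
$Y = 1$ ($Y = \left(6 - 7\right)^{2} = \left(-1\right)^{2} = 1$)
$\left(\left(\frac{4207}{F} + \frac{1890 + 2002}{j{\left(-21 \right)}}\right) + Y\right) \left(-13 - 20613\right) = \left(\left(\frac{4207}{-16093} + \frac{1890 + 2002}{-21}\right) + 1\right) \left(-13 - 20613\right) = \left(\left(4207 \left(- \frac{1}{16093}\right) + 3892 \left(- \frac{1}{21}\right)\right) + 1\right) \left(-20626\right) = \left(\left(- \frac{601}{2299} - \frac{556}{3}\right) + 1\right) \left(-20626\right) = \left(- \frac{1280047}{6897} + 1\right) \left(-20626\right) = \left(- \frac{1273150}{6897}\right) \left(-20626\right) = \frac{26259991900}{6897}$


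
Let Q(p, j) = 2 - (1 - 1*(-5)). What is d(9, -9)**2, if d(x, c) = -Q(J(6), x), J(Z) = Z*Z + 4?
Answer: 16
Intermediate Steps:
J(Z) = 4 + Z**2 (J(Z) = Z**2 + 4 = 4 + Z**2)
Q(p, j) = -4 (Q(p, j) = 2 - (1 + 5) = 2 - 1*6 = 2 - 6 = -4)
d(x, c) = 4 (d(x, c) = -1*(-4) = 4)
d(9, -9)**2 = 4**2 = 16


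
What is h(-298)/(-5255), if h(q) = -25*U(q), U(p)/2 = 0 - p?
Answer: 2980/1051 ≈ 2.8354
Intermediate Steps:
U(p) = -2*p (U(p) = 2*(0 - p) = 2*(-p) = -2*p)
h(q) = 50*q (h(q) = -(-50)*q = 50*q)
h(-298)/(-5255) = (50*(-298))/(-5255) = -14900*(-1/5255) = 2980/1051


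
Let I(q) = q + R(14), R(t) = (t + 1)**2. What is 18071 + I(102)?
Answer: 18398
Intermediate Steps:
R(t) = (1 + t)**2
I(q) = 225 + q (I(q) = q + (1 + 14)**2 = q + 15**2 = q + 225 = 225 + q)
18071 + I(102) = 18071 + (225 + 102) = 18071 + 327 = 18398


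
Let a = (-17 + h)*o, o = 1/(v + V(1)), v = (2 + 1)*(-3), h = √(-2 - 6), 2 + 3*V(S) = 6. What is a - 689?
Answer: -15796/23 - 6*I*√2/23 ≈ -686.78 - 0.36893*I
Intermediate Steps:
V(S) = 4/3 (V(S) = -⅔ + (⅓)*6 = -⅔ + 2 = 4/3)
h = 2*I*√2 (h = √(-8) = 2*I*√2 ≈ 2.8284*I)
v = -9 (v = 3*(-3) = -9)
o = -3/23 (o = 1/(-9 + 4/3) = 1/(-23/3) = -3/23 ≈ -0.13043)
a = 51/23 - 6*I*√2/23 (a = (-17 + 2*I*√2)*(-3/23) = 51/23 - 6*I*√2/23 ≈ 2.2174 - 0.36893*I)
a - 689 = (51/23 - 6*I*√2/23) - 689 = -15796/23 - 6*I*√2/23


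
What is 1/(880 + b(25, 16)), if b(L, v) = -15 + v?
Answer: 1/881 ≈ 0.0011351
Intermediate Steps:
1/(880 + b(25, 16)) = 1/(880 + (-15 + 16)) = 1/(880 + 1) = 1/881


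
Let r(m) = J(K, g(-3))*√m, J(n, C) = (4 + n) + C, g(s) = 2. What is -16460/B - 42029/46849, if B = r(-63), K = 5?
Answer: -42029/46849 + 16460*I*√7/231 ≈ -0.89712 + 188.52*I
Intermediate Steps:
J(n, C) = 4 + C + n
r(m) = 11*√m (r(m) = (4 + 2 + 5)*√m = 11*√m)
B = 33*I*√7 (B = 11*√(-63) = 11*(3*I*√7) = 33*I*√7 ≈ 87.31*I)
-16460/B - 42029/46849 = -16460*(-I*√7/231) - 42029/46849 = -(-16460)*I*√7/231 - 42029*1/46849 = 16460*I*√7/231 - 42029/46849 = -42029/46849 + 16460*I*√7/231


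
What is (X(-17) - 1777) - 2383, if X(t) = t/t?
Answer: -4159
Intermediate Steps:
X(t) = 1
(X(-17) - 1777) - 2383 = (1 - 1777) - 2383 = -1776 - 2383 = -4159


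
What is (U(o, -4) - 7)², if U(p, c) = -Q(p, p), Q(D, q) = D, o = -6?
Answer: 1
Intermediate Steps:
U(p, c) = -p
(U(o, -4) - 7)² = (-1*(-6) - 7)² = (6 - 7)² = (-1)² = 1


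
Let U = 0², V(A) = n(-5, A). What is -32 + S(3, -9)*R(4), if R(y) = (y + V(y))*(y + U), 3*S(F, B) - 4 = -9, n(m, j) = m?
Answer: -76/3 ≈ -25.333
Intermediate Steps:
S(F, B) = -5/3 (S(F, B) = 4/3 + (⅓)*(-9) = 4/3 - 3 = -5/3)
V(A) = -5
U = 0
R(y) = y*(-5 + y) (R(y) = (y - 5)*(y + 0) = (-5 + y)*y = y*(-5 + y))
-32 + S(3, -9)*R(4) = -32 - 20*(-5 + 4)/3 = -32 - 20*(-1)/3 = -32 - 5/3*(-4) = -32 + 20/3 = -76/3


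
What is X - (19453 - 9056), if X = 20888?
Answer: 10491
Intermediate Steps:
X - (19453 - 9056) = 20888 - (19453 - 9056) = 20888 - 1*10397 = 20888 - 10397 = 10491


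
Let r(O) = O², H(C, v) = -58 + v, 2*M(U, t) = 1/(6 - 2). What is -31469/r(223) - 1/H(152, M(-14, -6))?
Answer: -14172315/23024527 ≈ -0.61553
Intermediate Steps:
M(U, t) = ⅛ (M(U, t) = 1/(2*(6 - 2)) = (½)/4 = (½)*(¼) = ⅛)
-31469/r(223) - 1/H(152, M(-14, -6)) = -31469/(223²) - 1/(-58 + ⅛) = -31469/49729 - 1/(-463/8) = -31469*1/49729 - 1*(-8/463) = -31469/49729 + 8/463 = -14172315/23024527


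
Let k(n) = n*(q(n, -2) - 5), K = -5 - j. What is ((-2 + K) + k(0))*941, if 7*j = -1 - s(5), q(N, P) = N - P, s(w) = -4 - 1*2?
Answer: -50814/7 ≈ -7259.1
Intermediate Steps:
s(w) = -6 (s(w) = -4 - 2 = -6)
j = 5/7 (j = (-1 - 1*(-6))/7 = (-1 + 6)/7 = (⅐)*5 = 5/7 ≈ 0.71429)
K = -40/7 (K = -5 - 1*5/7 = -5 - 5/7 = -40/7 ≈ -5.7143)
k(n) = n*(-3 + n) (k(n) = n*((n - 1*(-2)) - 5) = n*((n + 2) - 5) = n*((2 + n) - 5) = n*(-3 + n))
((-2 + K) + k(0))*941 = ((-2 - 40/7) + 0*(-3 + 0))*941 = (-54/7 + 0*(-3))*941 = (-54/7 + 0)*941 = -54/7*941 = -50814/7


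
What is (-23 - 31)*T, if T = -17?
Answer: 918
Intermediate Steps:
(-23 - 31)*T = (-23 - 31)*(-17) = -54*(-17) = 918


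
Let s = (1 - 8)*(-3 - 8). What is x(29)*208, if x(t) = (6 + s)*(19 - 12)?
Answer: 120848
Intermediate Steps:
s = 77 (s = -7*(-11) = 77)
x(t) = 581 (x(t) = (6 + 77)*(19 - 12) = 83*7 = 581)
x(29)*208 = 581*208 = 120848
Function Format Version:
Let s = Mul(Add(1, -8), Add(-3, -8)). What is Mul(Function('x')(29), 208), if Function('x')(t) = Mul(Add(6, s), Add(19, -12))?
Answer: 120848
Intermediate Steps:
s = 77 (s = Mul(-7, -11) = 77)
Function('x')(t) = 581 (Function('x')(t) = Mul(Add(6, 77), Add(19, -12)) = Mul(83, 7) = 581)
Mul(Function('x')(29), 208) = Mul(581, 208) = 120848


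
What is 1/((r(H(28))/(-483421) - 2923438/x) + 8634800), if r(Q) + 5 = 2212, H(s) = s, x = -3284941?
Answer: 1588009463161/13712145518504059411 ≈ 1.1581e-7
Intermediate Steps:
r(Q) = 2207 (r(Q) = -5 + 2212 = 2207)
1/((r(H(28))/(-483421) - 2923438/x) + 8634800) = 1/((2207/(-483421) - 2923438/(-3284941)) + 8634800) = 1/((2207*(-1/483421) - 2923438*(-1/3284941)) + 8634800) = 1/((-2207/483421 + 2923438/3284941) + 8634800) = 1/(1406001456611/1588009463161 + 8634800) = 1/(13712145518504059411/1588009463161) = 1588009463161/13712145518504059411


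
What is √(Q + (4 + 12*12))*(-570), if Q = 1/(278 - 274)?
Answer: -285*√593 ≈ -6940.2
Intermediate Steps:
Q = ¼ (Q = 1/4 = ¼ ≈ 0.25000)
√(Q + (4 + 12*12))*(-570) = √(¼ + (4 + 12*12))*(-570) = √(¼ + (4 + 144))*(-570) = √(¼ + 148)*(-570) = √(593/4)*(-570) = (√593/2)*(-570) = -285*√593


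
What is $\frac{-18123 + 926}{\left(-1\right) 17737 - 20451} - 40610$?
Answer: $- \frac{1550797483}{38188} \approx -40610.0$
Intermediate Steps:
$\frac{-18123 + 926}{\left(-1\right) 17737 - 20451} - 40610 = - \frac{17197}{-17737 - 20451} - 40610 = - \frac{17197}{-38188} - 40610 = \left(-17197\right) \left(- \frac{1}{38188}\right) - 40610 = \frac{17197}{38188} - 40610 = - \frac{1550797483}{38188}$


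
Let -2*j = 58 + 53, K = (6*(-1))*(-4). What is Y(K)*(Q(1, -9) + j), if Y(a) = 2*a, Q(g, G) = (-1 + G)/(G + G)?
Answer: -7912/3 ≈ -2637.3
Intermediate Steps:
Q(g, G) = (-1 + G)/(2*G) (Q(g, G) = (-1 + G)/((2*G)) = (-1 + G)*(1/(2*G)) = (-1 + G)/(2*G))
K = 24 (K = -6*(-4) = 24)
j = -111/2 (j = -(58 + 53)/2 = -½*111 = -111/2 ≈ -55.500)
Y(K)*(Q(1, -9) + j) = (2*24)*((½)*(-1 - 9)/(-9) - 111/2) = 48*((½)*(-⅑)*(-10) - 111/2) = 48*(5/9 - 111/2) = 48*(-989/18) = -7912/3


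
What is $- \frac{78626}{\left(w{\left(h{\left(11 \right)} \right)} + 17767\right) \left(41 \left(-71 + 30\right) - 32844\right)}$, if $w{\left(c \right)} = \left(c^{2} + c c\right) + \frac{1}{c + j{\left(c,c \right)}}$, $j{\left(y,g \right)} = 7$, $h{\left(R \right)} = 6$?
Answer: $\frac{511069}{4003311850} \approx 0.00012766$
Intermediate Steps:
$w{\left(c \right)} = \frac{1}{7 + c} + 2 c^{2}$ ($w{\left(c \right)} = \left(c^{2} + c c\right) + \frac{1}{c + 7} = \left(c^{2} + c^{2}\right) + \frac{1}{7 + c} = 2 c^{2} + \frac{1}{7 + c} = \frac{1}{7 + c} + 2 c^{2}$)
$- \frac{78626}{\left(w{\left(h{\left(11 \right)} \right)} + 17767\right) \left(41 \left(-71 + 30\right) - 32844\right)} = - \frac{78626}{\left(\frac{1 + 2 \cdot 6^{3} + 14 \cdot 6^{2}}{7 + 6} + 17767\right) \left(41 \left(-71 + 30\right) - 32844\right)} = - \frac{78626}{\left(\frac{1 + 2 \cdot 216 + 14 \cdot 36}{13} + 17767\right) \left(41 \left(-41\right) - 32844\right)} = - \frac{78626}{\left(\frac{1 + 432 + 504}{13} + 17767\right) \left(-1681 - 32844\right)} = - \frac{78626}{\left(\frac{1}{13} \cdot 937 + 17767\right) \left(-34525\right)} = - \frac{78626}{\left(\frac{937}{13} + 17767\right) \left(-34525\right)} = - \frac{78626}{\frac{231908}{13} \left(-34525\right)} = - \frac{78626}{- \frac{8006623700}{13}} = \left(-78626\right) \left(- \frac{13}{8006623700}\right) = \frac{511069}{4003311850}$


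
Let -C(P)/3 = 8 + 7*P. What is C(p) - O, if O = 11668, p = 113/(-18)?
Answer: -69361/6 ≈ -11560.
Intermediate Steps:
p = -113/18 (p = 113*(-1/18) = -113/18 ≈ -6.2778)
C(P) = -24 - 21*P (C(P) = -3*(8 + 7*P) = -24 - 21*P)
C(p) - O = (-24 - 21*(-113/18)) - 1*11668 = (-24 + 791/6) - 11668 = 647/6 - 11668 = -69361/6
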